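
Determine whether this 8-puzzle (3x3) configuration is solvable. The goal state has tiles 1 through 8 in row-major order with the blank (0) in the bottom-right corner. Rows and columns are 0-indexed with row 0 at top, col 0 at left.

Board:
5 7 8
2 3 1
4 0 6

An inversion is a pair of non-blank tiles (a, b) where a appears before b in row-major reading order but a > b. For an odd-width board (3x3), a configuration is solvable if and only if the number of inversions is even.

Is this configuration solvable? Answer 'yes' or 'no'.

Inversions (pairs i<j in row-major order where tile[i] > tile[j] > 0): 16
16 is even, so the puzzle is solvable.

Answer: yes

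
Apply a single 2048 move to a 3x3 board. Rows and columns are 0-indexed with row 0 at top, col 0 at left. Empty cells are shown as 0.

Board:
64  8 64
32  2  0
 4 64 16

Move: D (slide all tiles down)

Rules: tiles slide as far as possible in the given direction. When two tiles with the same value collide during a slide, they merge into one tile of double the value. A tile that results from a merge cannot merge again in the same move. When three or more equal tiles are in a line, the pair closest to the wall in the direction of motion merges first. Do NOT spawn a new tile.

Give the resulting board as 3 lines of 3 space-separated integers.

Slide down:
col 0: [64, 32, 4] -> [64, 32, 4]
col 1: [8, 2, 64] -> [8, 2, 64]
col 2: [64, 0, 16] -> [0, 64, 16]

Answer: 64  8  0
32  2 64
 4 64 16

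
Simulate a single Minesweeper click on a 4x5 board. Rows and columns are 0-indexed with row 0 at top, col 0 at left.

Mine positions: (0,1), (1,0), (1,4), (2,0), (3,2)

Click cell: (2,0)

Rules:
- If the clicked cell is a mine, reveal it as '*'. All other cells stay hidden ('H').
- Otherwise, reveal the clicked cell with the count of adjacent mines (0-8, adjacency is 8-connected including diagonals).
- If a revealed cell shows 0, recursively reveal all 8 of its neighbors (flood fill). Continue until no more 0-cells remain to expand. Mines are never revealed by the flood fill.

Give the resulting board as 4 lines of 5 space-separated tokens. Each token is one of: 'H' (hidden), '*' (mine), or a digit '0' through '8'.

H H H H H
H H H H H
* H H H H
H H H H H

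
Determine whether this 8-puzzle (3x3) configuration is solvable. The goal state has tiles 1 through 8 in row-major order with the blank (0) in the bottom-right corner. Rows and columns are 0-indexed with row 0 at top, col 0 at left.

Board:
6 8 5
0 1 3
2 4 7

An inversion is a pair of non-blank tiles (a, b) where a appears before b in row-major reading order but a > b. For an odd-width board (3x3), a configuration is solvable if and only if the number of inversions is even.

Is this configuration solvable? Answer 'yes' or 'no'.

Inversions (pairs i<j in row-major order where tile[i] > tile[j] > 0): 16
16 is even, so the puzzle is solvable.

Answer: yes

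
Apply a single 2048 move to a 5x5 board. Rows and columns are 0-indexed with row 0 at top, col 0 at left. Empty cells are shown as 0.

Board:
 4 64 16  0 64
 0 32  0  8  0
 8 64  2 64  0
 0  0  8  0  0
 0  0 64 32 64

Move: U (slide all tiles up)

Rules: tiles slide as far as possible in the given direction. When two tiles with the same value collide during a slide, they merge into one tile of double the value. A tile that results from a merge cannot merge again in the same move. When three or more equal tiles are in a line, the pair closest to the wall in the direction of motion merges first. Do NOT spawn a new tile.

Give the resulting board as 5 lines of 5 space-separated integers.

Answer:   4  64  16   8 128
  8  32   2  64   0
  0  64   8  32   0
  0   0  64   0   0
  0   0   0   0   0

Derivation:
Slide up:
col 0: [4, 0, 8, 0, 0] -> [4, 8, 0, 0, 0]
col 1: [64, 32, 64, 0, 0] -> [64, 32, 64, 0, 0]
col 2: [16, 0, 2, 8, 64] -> [16, 2, 8, 64, 0]
col 3: [0, 8, 64, 0, 32] -> [8, 64, 32, 0, 0]
col 4: [64, 0, 0, 0, 64] -> [128, 0, 0, 0, 0]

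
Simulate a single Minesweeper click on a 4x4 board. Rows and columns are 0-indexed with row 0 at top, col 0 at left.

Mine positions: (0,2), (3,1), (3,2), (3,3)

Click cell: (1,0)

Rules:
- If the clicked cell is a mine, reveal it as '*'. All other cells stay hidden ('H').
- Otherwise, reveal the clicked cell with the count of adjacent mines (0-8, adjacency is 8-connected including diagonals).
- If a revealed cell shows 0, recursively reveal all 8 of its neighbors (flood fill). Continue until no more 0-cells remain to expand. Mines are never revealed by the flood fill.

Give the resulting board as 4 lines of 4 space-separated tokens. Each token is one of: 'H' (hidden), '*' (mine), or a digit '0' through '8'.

0 1 H H
0 1 H H
1 2 H H
H H H H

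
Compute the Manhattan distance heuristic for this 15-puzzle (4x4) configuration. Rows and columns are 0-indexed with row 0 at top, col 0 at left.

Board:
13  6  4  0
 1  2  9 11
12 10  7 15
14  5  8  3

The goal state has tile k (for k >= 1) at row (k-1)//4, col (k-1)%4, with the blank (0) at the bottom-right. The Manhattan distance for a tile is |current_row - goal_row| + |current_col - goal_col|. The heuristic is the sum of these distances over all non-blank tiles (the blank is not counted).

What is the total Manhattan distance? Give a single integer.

Tile 13: at (0,0), goal (3,0), distance |0-3|+|0-0| = 3
Tile 6: at (0,1), goal (1,1), distance |0-1|+|1-1| = 1
Tile 4: at (0,2), goal (0,3), distance |0-0|+|2-3| = 1
Tile 1: at (1,0), goal (0,0), distance |1-0|+|0-0| = 1
Tile 2: at (1,1), goal (0,1), distance |1-0|+|1-1| = 1
Tile 9: at (1,2), goal (2,0), distance |1-2|+|2-0| = 3
Tile 11: at (1,3), goal (2,2), distance |1-2|+|3-2| = 2
Tile 12: at (2,0), goal (2,3), distance |2-2|+|0-3| = 3
Tile 10: at (2,1), goal (2,1), distance |2-2|+|1-1| = 0
Tile 7: at (2,2), goal (1,2), distance |2-1|+|2-2| = 1
Tile 15: at (2,3), goal (3,2), distance |2-3|+|3-2| = 2
Tile 14: at (3,0), goal (3,1), distance |3-3|+|0-1| = 1
Tile 5: at (3,1), goal (1,0), distance |3-1|+|1-0| = 3
Tile 8: at (3,2), goal (1,3), distance |3-1|+|2-3| = 3
Tile 3: at (3,3), goal (0,2), distance |3-0|+|3-2| = 4
Sum: 3 + 1 + 1 + 1 + 1 + 3 + 2 + 3 + 0 + 1 + 2 + 1 + 3 + 3 + 4 = 29

Answer: 29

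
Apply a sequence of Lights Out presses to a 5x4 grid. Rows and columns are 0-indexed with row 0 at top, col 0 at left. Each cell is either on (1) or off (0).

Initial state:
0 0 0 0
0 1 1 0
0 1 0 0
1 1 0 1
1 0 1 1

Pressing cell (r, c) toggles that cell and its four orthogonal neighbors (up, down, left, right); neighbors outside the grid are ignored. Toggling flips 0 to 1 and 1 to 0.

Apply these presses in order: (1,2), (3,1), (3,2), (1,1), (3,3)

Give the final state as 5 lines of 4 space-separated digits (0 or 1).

After press 1 at (1,2):
0 0 1 0
0 0 0 1
0 1 1 0
1 1 0 1
1 0 1 1

After press 2 at (3,1):
0 0 1 0
0 0 0 1
0 0 1 0
0 0 1 1
1 1 1 1

After press 3 at (3,2):
0 0 1 0
0 0 0 1
0 0 0 0
0 1 0 0
1 1 0 1

After press 4 at (1,1):
0 1 1 0
1 1 1 1
0 1 0 0
0 1 0 0
1 1 0 1

After press 5 at (3,3):
0 1 1 0
1 1 1 1
0 1 0 1
0 1 1 1
1 1 0 0

Answer: 0 1 1 0
1 1 1 1
0 1 0 1
0 1 1 1
1 1 0 0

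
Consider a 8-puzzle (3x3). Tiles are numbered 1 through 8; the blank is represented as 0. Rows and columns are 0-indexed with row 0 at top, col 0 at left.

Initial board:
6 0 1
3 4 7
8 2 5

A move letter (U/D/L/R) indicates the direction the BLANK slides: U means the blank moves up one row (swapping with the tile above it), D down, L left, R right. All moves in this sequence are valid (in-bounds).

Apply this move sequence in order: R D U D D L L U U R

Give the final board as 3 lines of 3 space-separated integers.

Answer: 1 0 7
6 4 5
3 8 2

Derivation:
After move 1 (R):
6 1 0
3 4 7
8 2 5

After move 2 (D):
6 1 7
3 4 0
8 2 5

After move 3 (U):
6 1 0
3 4 7
8 2 5

After move 4 (D):
6 1 7
3 4 0
8 2 5

After move 5 (D):
6 1 7
3 4 5
8 2 0

After move 6 (L):
6 1 7
3 4 5
8 0 2

After move 7 (L):
6 1 7
3 4 5
0 8 2

After move 8 (U):
6 1 7
0 4 5
3 8 2

After move 9 (U):
0 1 7
6 4 5
3 8 2

After move 10 (R):
1 0 7
6 4 5
3 8 2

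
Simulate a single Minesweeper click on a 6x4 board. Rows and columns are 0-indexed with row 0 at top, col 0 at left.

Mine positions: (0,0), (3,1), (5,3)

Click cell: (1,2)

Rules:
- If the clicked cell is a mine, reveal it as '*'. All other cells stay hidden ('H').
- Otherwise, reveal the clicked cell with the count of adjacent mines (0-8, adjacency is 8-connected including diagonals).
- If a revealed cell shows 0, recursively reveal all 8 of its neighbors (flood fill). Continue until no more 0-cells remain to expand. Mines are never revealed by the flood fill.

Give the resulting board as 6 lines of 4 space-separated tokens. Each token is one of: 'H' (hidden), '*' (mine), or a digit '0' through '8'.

H 1 0 0
H 1 0 0
H 1 1 0
H H 1 0
H H 2 1
H H H H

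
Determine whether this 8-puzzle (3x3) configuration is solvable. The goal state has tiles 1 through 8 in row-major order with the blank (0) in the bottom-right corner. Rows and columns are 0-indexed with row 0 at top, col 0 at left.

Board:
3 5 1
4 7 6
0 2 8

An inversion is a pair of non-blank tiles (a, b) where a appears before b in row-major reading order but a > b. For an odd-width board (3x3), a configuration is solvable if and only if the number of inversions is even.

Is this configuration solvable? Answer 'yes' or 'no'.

Inversions (pairs i<j in row-major order where tile[i] > tile[j] > 0): 9
9 is odd, so the puzzle is not solvable.

Answer: no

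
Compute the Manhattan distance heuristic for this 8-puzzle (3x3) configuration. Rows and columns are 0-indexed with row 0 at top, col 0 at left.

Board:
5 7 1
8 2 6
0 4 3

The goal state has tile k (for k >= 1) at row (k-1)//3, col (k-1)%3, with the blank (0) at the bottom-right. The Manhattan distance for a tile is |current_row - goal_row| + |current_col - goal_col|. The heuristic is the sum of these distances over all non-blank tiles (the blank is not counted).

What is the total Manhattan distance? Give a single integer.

Tile 5: at (0,0), goal (1,1), distance |0-1|+|0-1| = 2
Tile 7: at (0,1), goal (2,0), distance |0-2|+|1-0| = 3
Tile 1: at (0,2), goal (0,0), distance |0-0|+|2-0| = 2
Tile 8: at (1,0), goal (2,1), distance |1-2|+|0-1| = 2
Tile 2: at (1,1), goal (0,1), distance |1-0|+|1-1| = 1
Tile 6: at (1,2), goal (1,2), distance |1-1|+|2-2| = 0
Tile 4: at (2,1), goal (1,0), distance |2-1|+|1-0| = 2
Tile 3: at (2,2), goal (0,2), distance |2-0|+|2-2| = 2
Sum: 2 + 3 + 2 + 2 + 1 + 0 + 2 + 2 = 14

Answer: 14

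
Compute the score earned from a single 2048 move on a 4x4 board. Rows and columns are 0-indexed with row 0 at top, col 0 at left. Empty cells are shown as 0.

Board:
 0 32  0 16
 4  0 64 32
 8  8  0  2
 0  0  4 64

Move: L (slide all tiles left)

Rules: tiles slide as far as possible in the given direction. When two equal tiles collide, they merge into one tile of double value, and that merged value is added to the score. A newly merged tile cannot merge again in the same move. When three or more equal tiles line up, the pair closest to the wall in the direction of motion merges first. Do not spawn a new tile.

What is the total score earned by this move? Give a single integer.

Answer: 16

Derivation:
Slide left:
row 0: [0, 32, 0, 16] -> [32, 16, 0, 0]  score +0 (running 0)
row 1: [4, 0, 64, 32] -> [4, 64, 32, 0]  score +0 (running 0)
row 2: [8, 8, 0, 2] -> [16, 2, 0, 0]  score +16 (running 16)
row 3: [0, 0, 4, 64] -> [4, 64, 0, 0]  score +0 (running 16)
Board after move:
32 16  0  0
 4 64 32  0
16  2  0  0
 4 64  0  0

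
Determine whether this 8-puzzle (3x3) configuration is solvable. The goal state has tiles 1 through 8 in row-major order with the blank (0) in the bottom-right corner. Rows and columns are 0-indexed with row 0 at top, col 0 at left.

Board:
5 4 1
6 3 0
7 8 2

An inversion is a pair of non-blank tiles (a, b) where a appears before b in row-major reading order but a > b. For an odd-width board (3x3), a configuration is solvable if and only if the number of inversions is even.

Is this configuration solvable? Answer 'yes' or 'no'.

Inversions (pairs i<j in row-major order where tile[i] > tile[j] > 0): 12
12 is even, so the puzzle is solvable.

Answer: yes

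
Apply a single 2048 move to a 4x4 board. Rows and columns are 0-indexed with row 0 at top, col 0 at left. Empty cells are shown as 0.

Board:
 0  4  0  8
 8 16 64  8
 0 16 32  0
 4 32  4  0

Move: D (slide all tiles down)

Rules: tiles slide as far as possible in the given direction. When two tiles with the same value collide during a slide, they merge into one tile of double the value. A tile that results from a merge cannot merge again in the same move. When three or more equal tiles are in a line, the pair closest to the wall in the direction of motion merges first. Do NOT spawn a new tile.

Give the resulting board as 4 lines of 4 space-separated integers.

Slide down:
col 0: [0, 8, 0, 4] -> [0, 0, 8, 4]
col 1: [4, 16, 16, 32] -> [0, 4, 32, 32]
col 2: [0, 64, 32, 4] -> [0, 64, 32, 4]
col 3: [8, 8, 0, 0] -> [0, 0, 0, 16]

Answer:  0  0  0  0
 0  4 64  0
 8 32 32  0
 4 32  4 16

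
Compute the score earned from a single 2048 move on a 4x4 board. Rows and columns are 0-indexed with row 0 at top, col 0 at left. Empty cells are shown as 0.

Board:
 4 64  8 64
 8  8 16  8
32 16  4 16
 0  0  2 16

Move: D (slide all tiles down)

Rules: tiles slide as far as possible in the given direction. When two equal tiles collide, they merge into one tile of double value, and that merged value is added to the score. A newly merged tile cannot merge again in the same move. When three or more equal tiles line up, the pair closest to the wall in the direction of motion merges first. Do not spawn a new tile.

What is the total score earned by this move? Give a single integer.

Slide down:
col 0: [4, 8, 32, 0] -> [0, 4, 8, 32]  score +0 (running 0)
col 1: [64, 8, 16, 0] -> [0, 64, 8, 16]  score +0 (running 0)
col 2: [8, 16, 4, 2] -> [8, 16, 4, 2]  score +0 (running 0)
col 3: [64, 8, 16, 16] -> [0, 64, 8, 32]  score +32 (running 32)
Board after move:
 0  0  8  0
 4 64 16 64
 8  8  4  8
32 16  2 32

Answer: 32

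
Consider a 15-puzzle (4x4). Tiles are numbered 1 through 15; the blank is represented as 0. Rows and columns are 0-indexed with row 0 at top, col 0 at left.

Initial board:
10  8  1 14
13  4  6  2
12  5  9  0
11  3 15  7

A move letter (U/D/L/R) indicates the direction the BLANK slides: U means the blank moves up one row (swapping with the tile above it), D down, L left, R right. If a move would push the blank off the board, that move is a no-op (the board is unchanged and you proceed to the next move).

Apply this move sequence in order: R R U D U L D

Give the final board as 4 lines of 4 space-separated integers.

Answer: 10  8  1 14
13  4  9  6
12  5  0  2
11  3 15  7

Derivation:
After move 1 (R):
10  8  1 14
13  4  6  2
12  5  9  0
11  3 15  7

After move 2 (R):
10  8  1 14
13  4  6  2
12  5  9  0
11  3 15  7

After move 3 (U):
10  8  1 14
13  4  6  0
12  5  9  2
11  3 15  7

After move 4 (D):
10  8  1 14
13  4  6  2
12  5  9  0
11  3 15  7

After move 5 (U):
10  8  1 14
13  4  6  0
12  5  9  2
11  3 15  7

After move 6 (L):
10  8  1 14
13  4  0  6
12  5  9  2
11  3 15  7

After move 7 (D):
10  8  1 14
13  4  9  6
12  5  0  2
11  3 15  7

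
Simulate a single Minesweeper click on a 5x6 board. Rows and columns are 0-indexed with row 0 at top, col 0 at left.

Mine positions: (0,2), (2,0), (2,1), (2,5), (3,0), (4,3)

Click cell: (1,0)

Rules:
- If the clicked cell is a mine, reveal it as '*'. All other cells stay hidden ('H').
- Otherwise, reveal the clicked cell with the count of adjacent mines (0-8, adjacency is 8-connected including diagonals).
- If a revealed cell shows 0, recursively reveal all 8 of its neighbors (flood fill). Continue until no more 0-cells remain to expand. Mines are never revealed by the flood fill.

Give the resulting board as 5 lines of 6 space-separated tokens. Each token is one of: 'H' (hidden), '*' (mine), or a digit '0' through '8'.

H H H H H H
2 H H H H H
H H H H H H
H H H H H H
H H H H H H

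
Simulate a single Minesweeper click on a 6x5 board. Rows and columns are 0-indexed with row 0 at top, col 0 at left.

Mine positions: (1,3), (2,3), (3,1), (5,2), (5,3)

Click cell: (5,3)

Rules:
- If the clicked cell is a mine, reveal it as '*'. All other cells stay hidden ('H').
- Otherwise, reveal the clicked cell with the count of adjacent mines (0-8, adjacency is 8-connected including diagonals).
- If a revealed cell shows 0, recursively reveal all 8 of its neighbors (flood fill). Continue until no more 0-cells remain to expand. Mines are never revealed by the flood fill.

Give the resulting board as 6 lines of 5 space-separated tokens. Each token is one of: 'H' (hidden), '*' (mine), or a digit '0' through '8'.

H H H H H
H H H H H
H H H H H
H H H H H
H H H H H
H H H * H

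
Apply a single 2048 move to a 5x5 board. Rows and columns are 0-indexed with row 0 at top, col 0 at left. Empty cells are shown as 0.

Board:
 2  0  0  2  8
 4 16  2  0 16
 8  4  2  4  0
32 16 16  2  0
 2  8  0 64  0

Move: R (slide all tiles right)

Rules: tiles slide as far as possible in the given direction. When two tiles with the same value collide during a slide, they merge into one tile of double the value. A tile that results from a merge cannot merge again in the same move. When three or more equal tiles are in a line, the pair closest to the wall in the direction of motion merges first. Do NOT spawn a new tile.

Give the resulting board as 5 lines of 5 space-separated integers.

Answer:  0  0  0  4  8
 0  4 16  2 16
 0  8  4  2  4
 0  0 32 32  2
 0  0  2  8 64

Derivation:
Slide right:
row 0: [2, 0, 0, 2, 8] -> [0, 0, 0, 4, 8]
row 1: [4, 16, 2, 0, 16] -> [0, 4, 16, 2, 16]
row 2: [8, 4, 2, 4, 0] -> [0, 8, 4, 2, 4]
row 3: [32, 16, 16, 2, 0] -> [0, 0, 32, 32, 2]
row 4: [2, 8, 0, 64, 0] -> [0, 0, 2, 8, 64]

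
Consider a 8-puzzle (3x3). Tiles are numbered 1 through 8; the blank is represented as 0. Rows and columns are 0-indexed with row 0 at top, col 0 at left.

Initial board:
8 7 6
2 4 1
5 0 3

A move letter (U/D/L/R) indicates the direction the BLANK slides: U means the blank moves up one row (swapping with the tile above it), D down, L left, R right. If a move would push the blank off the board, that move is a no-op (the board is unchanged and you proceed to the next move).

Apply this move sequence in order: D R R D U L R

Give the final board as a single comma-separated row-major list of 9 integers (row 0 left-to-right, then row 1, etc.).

Answer: 8, 7, 6, 2, 4, 0, 5, 3, 1

Derivation:
After move 1 (D):
8 7 6
2 4 1
5 0 3

After move 2 (R):
8 7 6
2 4 1
5 3 0

After move 3 (R):
8 7 6
2 4 1
5 3 0

After move 4 (D):
8 7 6
2 4 1
5 3 0

After move 5 (U):
8 7 6
2 4 0
5 3 1

After move 6 (L):
8 7 6
2 0 4
5 3 1

After move 7 (R):
8 7 6
2 4 0
5 3 1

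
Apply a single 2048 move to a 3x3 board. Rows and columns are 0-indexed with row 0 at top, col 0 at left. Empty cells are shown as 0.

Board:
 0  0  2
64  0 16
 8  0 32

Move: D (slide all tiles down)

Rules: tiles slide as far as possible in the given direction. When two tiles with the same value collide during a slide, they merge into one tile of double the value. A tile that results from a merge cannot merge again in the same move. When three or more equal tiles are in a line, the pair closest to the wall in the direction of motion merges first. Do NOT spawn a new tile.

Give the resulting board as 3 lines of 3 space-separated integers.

Answer:  0  0  2
64  0 16
 8  0 32

Derivation:
Slide down:
col 0: [0, 64, 8] -> [0, 64, 8]
col 1: [0, 0, 0] -> [0, 0, 0]
col 2: [2, 16, 32] -> [2, 16, 32]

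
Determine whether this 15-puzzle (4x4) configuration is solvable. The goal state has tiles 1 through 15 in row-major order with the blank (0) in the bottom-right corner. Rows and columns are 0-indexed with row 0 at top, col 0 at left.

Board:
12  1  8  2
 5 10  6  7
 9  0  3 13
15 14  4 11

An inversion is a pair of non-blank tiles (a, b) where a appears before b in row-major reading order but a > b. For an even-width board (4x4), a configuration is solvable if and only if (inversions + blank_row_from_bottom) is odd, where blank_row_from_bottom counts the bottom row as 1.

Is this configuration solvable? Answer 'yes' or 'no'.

Answer: yes

Derivation:
Inversions: 37
Blank is in row 2 (0-indexed from top), which is row 2 counting from the bottom (bottom = 1).
37 + 2 = 39, which is odd, so the puzzle is solvable.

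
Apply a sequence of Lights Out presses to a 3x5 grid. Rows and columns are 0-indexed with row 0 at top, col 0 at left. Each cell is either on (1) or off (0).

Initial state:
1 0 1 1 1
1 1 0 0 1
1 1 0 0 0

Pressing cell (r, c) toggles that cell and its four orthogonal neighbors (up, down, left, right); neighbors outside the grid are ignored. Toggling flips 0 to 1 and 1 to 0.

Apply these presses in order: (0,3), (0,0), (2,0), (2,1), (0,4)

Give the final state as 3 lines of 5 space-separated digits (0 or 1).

After press 1 at (0,3):
1 0 0 0 0
1 1 0 1 1
1 1 0 0 0

After press 2 at (0,0):
0 1 0 0 0
0 1 0 1 1
1 1 0 0 0

After press 3 at (2,0):
0 1 0 0 0
1 1 0 1 1
0 0 0 0 0

After press 4 at (2,1):
0 1 0 0 0
1 0 0 1 1
1 1 1 0 0

After press 5 at (0,4):
0 1 0 1 1
1 0 0 1 0
1 1 1 0 0

Answer: 0 1 0 1 1
1 0 0 1 0
1 1 1 0 0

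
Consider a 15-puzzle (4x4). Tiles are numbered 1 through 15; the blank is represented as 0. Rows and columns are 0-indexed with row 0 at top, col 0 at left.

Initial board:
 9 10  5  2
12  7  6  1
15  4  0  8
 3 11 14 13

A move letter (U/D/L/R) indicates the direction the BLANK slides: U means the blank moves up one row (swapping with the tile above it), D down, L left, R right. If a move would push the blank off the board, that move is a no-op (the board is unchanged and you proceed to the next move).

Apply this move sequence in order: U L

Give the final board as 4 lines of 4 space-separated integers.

After move 1 (U):
 9 10  5  2
12  7  0  1
15  4  6  8
 3 11 14 13

After move 2 (L):
 9 10  5  2
12  0  7  1
15  4  6  8
 3 11 14 13

Answer:  9 10  5  2
12  0  7  1
15  4  6  8
 3 11 14 13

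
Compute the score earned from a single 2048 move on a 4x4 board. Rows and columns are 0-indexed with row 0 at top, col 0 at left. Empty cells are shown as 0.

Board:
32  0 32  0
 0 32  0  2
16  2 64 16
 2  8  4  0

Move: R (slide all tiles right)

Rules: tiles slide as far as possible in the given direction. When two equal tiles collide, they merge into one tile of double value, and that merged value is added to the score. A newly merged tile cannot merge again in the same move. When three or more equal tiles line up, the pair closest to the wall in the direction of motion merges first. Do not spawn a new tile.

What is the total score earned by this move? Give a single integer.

Answer: 64

Derivation:
Slide right:
row 0: [32, 0, 32, 0] -> [0, 0, 0, 64]  score +64 (running 64)
row 1: [0, 32, 0, 2] -> [0, 0, 32, 2]  score +0 (running 64)
row 2: [16, 2, 64, 16] -> [16, 2, 64, 16]  score +0 (running 64)
row 3: [2, 8, 4, 0] -> [0, 2, 8, 4]  score +0 (running 64)
Board after move:
 0  0  0 64
 0  0 32  2
16  2 64 16
 0  2  8  4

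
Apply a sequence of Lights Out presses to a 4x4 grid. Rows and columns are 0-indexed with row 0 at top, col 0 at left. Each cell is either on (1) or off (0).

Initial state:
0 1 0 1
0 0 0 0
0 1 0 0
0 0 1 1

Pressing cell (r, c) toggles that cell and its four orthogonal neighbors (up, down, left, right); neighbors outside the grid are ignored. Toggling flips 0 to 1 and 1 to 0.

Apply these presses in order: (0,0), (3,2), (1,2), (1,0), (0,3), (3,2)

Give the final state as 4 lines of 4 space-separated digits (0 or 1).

Answer: 0 0 0 0
0 0 1 0
1 1 1 0
0 0 1 1

Derivation:
After press 1 at (0,0):
1 0 0 1
1 0 0 0
0 1 0 0
0 0 1 1

After press 2 at (3,2):
1 0 0 1
1 0 0 0
0 1 1 0
0 1 0 0

After press 3 at (1,2):
1 0 1 1
1 1 1 1
0 1 0 0
0 1 0 0

After press 4 at (1,0):
0 0 1 1
0 0 1 1
1 1 0 0
0 1 0 0

After press 5 at (0,3):
0 0 0 0
0 0 1 0
1 1 0 0
0 1 0 0

After press 6 at (3,2):
0 0 0 0
0 0 1 0
1 1 1 0
0 0 1 1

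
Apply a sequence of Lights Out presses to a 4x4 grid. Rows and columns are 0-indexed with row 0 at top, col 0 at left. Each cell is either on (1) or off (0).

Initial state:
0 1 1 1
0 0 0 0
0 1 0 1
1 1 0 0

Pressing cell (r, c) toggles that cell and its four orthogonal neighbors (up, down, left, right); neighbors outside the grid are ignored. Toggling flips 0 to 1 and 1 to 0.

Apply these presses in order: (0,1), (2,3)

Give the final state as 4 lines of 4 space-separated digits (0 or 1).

Answer: 1 0 0 1
0 1 0 1
0 1 1 0
1 1 0 1

Derivation:
After press 1 at (0,1):
1 0 0 1
0 1 0 0
0 1 0 1
1 1 0 0

After press 2 at (2,3):
1 0 0 1
0 1 0 1
0 1 1 0
1 1 0 1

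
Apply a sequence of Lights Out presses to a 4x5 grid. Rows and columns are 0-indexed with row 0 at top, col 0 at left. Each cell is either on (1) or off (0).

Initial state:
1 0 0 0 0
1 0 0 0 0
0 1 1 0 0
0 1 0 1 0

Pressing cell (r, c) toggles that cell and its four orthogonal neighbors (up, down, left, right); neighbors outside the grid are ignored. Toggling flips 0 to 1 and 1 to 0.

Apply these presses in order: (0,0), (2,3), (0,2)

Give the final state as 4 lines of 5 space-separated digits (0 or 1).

After press 1 at (0,0):
0 1 0 0 0
0 0 0 0 0
0 1 1 0 0
0 1 0 1 0

After press 2 at (2,3):
0 1 0 0 0
0 0 0 1 0
0 1 0 1 1
0 1 0 0 0

After press 3 at (0,2):
0 0 1 1 0
0 0 1 1 0
0 1 0 1 1
0 1 0 0 0

Answer: 0 0 1 1 0
0 0 1 1 0
0 1 0 1 1
0 1 0 0 0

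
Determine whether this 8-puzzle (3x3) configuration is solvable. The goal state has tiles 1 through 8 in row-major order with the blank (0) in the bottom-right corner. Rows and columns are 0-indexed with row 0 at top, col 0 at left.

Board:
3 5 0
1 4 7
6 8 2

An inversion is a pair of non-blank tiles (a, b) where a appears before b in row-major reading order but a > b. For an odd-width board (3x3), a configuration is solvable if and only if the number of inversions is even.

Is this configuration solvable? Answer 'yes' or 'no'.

Inversions (pairs i<j in row-major order where tile[i] > tile[j] > 0): 10
10 is even, so the puzzle is solvable.

Answer: yes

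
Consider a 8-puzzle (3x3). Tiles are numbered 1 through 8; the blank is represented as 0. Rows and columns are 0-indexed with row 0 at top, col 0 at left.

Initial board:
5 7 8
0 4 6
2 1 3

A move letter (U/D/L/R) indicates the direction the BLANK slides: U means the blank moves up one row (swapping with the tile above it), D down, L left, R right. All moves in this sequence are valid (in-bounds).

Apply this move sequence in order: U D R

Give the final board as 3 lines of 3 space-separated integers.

Answer: 5 7 8
4 0 6
2 1 3

Derivation:
After move 1 (U):
0 7 8
5 4 6
2 1 3

After move 2 (D):
5 7 8
0 4 6
2 1 3

After move 3 (R):
5 7 8
4 0 6
2 1 3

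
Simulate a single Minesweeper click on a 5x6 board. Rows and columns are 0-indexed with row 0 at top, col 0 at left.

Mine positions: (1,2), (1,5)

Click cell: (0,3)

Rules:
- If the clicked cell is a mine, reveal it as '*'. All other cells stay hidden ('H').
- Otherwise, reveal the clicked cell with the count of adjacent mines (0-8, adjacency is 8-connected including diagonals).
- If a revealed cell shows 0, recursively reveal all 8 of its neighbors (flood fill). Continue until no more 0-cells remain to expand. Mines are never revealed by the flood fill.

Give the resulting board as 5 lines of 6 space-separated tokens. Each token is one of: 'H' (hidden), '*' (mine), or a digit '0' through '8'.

H H H 1 H H
H H H H H H
H H H H H H
H H H H H H
H H H H H H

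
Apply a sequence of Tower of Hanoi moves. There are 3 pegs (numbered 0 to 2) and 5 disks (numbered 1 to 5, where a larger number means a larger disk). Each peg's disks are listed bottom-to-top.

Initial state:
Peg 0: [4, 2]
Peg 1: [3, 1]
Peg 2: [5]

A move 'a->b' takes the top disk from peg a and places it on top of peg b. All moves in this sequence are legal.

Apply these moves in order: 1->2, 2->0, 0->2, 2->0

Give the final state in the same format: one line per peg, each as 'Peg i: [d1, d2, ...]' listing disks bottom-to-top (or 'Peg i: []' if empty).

Answer: Peg 0: [4, 2, 1]
Peg 1: [3]
Peg 2: [5]

Derivation:
After move 1 (1->2):
Peg 0: [4, 2]
Peg 1: [3]
Peg 2: [5, 1]

After move 2 (2->0):
Peg 0: [4, 2, 1]
Peg 1: [3]
Peg 2: [5]

After move 3 (0->2):
Peg 0: [4, 2]
Peg 1: [3]
Peg 2: [5, 1]

After move 4 (2->0):
Peg 0: [4, 2, 1]
Peg 1: [3]
Peg 2: [5]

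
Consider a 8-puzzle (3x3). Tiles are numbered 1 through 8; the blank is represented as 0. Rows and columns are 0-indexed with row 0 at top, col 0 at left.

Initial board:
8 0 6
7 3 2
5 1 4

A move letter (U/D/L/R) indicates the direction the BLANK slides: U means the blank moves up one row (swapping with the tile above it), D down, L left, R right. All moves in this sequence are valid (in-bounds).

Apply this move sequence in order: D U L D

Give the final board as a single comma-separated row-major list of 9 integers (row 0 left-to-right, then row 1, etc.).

Answer: 7, 8, 6, 0, 3, 2, 5, 1, 4

Derivation:
After move 1 (D):
8 3 6
7 0 2
5 1 4

After move 2 (U):
8 0 6
7 3 2
5 1 4

After move 3 (L):
0 8 6
7 3 2
5 1 4

After move 4 (D):
7 8 6
0 3 2
5 1 4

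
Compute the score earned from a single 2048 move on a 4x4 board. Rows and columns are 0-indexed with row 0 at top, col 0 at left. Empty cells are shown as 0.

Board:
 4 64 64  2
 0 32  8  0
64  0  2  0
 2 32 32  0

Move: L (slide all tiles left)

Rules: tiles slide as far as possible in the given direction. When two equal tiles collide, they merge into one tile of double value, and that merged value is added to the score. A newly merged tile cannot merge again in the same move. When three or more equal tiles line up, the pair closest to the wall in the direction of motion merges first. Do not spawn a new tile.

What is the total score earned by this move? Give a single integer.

Slide left:
row 0: [4, 64, 64, 2] -> [4, 128, 2, 0]  score +128 (running 128)
row 1: [0, 32, 8, 0] -> [32, 8, 0, 0]  score +0 (running 128)
row 2: [64, 0, 2, 0] -> [64, 2, 0, 0]  score +0 (running 128)
row 3: [2, 32, 32, 0] -> [2, 64, 0, 0]  score +64 (running 192)
Board after move:
  4 128   2   0
 32   8   0   0
 64   2   0   0
  2  64   0   0

Answer: 192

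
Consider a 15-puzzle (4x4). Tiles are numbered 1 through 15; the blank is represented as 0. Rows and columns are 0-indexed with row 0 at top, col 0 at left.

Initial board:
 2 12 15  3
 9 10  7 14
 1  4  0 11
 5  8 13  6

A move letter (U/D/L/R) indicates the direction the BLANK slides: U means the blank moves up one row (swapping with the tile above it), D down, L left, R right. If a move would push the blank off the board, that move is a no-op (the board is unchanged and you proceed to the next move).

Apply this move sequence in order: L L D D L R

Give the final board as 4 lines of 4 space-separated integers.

After move 1 (L):
 2 12 15  3
 9 10  7 14
 1  0  4 11
 5  8 13  6

After move 2 (L):
 2 12 15  3
 9 10  7 14
 0  1  4 11
 5  8 13  6

After move 3 (D):
 2 12 15  3
 9 10  7 14
 5  1  4 11
 0  8 13  6

After move 4 (D):
 2 12 15  3
 9 10  7 14
 5  1  4 11
 0  8 13  6

After move 5 (L):
 2 12 15  3
 9 10  7 14
 5  1  4 11
 0  8 13  6

After move 6 (R):
 2 12 15  3
 9 10  7 14
 5  1  4 11
 8  0 13  6

Answer:  2 12 15  3
 9 10  7 14
 5  1  4 11
 8  0 13  6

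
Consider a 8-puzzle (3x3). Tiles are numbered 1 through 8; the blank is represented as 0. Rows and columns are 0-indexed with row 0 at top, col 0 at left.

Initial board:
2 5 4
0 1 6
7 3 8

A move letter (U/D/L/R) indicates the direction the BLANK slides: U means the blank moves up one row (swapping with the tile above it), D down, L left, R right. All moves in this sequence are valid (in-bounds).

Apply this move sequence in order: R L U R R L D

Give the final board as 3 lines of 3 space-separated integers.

Answer: 5 1 4
2 0 6
7 3 8

Derivation:
After move 1 (R):
2 5 4
1 0 6
7 3 8

After move 2 (L):
2 5 4
0 1 6
7 3 8

After move 3 (U):
0 5 4
2 1 6
7 3 8

After move 4 (R):
5 0 4
2 1 6
7 3 8

After move 5 (R):
5 4 0
2 1 6
7 3 8

After move 6 (L):
5 0 4
2 1 6
7 3 8

After move 7 (D):
5 1 4
2 0 6
7 3 8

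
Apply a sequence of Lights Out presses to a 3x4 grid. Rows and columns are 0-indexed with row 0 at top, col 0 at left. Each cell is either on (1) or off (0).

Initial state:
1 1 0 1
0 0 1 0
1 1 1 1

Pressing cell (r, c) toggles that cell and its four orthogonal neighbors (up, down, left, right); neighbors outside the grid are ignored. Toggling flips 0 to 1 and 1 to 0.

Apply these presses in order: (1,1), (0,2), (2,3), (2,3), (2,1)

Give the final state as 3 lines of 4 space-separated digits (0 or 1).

After press 1 at (1,1):
1 0 0 1
1 1 0 0
1 0 1 1

After press 2 at (0,2):
1 1 1 0
1 1 1 0
1 0 1 1

After press 3 at (2,3):
1 1 1 0
1 1 1 1
1 0 0 0

After press 4 at (2,3):
1 1 1 0
1 1 1 0
1 0 1 1

After press 5 at (2,1):
1 1 1 0
1 0 1 0
0 1 0 1

Answer: 1 1 1 0
1 0 1 0
0 1 0 1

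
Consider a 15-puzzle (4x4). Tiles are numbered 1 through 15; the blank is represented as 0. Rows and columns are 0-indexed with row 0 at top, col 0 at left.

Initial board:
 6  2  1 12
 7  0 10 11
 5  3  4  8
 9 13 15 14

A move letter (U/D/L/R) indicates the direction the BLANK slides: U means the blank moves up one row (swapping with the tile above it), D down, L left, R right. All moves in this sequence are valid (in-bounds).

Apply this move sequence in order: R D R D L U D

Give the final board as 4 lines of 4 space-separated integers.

Answer:  6  2  1 12
 7 10  4 11
 5  3  8 14
 9 13  0 15

Derivation:
After move 1 (R):
 6  2  1 12
 7 10  0 11
 5  3  4  8
 9 13 15 14

After move 2 (D):
 6  2  1 12
 7 10  4 11
 5  3  0  8
 9 13 15 14

After move 3 (R):
 6  2  1 12
 7 10  4 11
 5  3  8  0
 9 13 15 14

After move 4 (D):
 6  2  1 12
 7 10  4 11
 5  3  8 14
 9 13 15  0

After move 5 (L):
 6  2  1 12
 7 10  4 11
 5  3  8 14
 9 13  0 15

After move 6 (U):
 6  2  1 12
 7 10  4 11
 5  3  0 14
 9 13  8 15

After move 7 (D):
 6  2  1 12
 7 10  4 11
 5  3  8 14
 9 13  0 15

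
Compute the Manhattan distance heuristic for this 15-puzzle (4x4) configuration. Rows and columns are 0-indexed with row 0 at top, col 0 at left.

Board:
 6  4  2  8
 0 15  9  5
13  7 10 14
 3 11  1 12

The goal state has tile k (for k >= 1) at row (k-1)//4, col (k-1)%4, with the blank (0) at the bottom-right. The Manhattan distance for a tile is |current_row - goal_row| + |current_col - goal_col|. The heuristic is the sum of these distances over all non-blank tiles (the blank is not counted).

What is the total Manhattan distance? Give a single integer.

Tile 6: (0,0)->(1,1) = 2
Tile 4: (0,1)->(0,3) = 2
Tile 2: (0,2)->(0,1) = 1
Tile 8: (0,3)->(1,3) = 1
Tile 15: (1,1)->(3,2) = 3
Tile 9: (1,2)->(2,0) = 3
Tile 5: (1,3)->(1,0) = 3
Tile 13: (2,0)->(3,0) = 1
Tile 7: (2,1)->(1,2) = 2
Tile 10: (2,2)->(2,1) = 1
Tile 14: (2,3)->(3,1) = 3
Tile 3: (3,0)->(0,2) = 5
Tile 11: (3,1)->(2,2) = 2
Tile 1: (3,2)->(0,0) = 5
Tile 12: (3,3)->(2,3) = 1
Sum: 2 + 2 + 1 + 1 + 3 + 3 + 3 + 1 + 2 + 1 + 3 + 5 + 2 + 5 + 1 = 35

Answer: 35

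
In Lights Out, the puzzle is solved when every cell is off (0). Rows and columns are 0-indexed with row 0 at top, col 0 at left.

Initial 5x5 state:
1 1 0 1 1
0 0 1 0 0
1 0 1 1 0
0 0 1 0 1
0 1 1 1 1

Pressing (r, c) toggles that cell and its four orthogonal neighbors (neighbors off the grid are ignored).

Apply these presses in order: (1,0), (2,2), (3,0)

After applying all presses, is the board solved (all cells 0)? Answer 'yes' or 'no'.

Answer: no

Derivation:
After press 1 at (1,0):
0 1 0 1 1
1 1 1 0 0
0 0 1 1 0
0 0 1 0 1
0 1 1 1 1

After press 2 at (2,2):
0 1 0 1 1
1 1 0 0 0
0 1 0 0 0
0 0 0 0 1
0 1 1 1 1

After press 3 at (3,0):
0 1 0 1 1
1 1 0 0 0
1 1 0 0 0
1 1 0 0 1
1 1 1 1 1

Lights still on: 15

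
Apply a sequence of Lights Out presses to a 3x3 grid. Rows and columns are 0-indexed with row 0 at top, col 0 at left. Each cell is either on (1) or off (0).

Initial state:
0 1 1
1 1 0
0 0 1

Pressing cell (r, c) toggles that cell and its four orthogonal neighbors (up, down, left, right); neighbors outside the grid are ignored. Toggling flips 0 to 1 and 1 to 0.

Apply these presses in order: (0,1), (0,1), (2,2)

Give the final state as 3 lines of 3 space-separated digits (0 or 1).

Answer: 0 1 1
1 1 1
0 1 0

Derivation:
After press 1 at (0,1):
1 0 0
1 0 0
0 0 1

After press 2 at (0,1):
0 1 1
1 1 0
0 0 1

After press 3 at (2,2):
0 1 1
1 1 1
0 1 0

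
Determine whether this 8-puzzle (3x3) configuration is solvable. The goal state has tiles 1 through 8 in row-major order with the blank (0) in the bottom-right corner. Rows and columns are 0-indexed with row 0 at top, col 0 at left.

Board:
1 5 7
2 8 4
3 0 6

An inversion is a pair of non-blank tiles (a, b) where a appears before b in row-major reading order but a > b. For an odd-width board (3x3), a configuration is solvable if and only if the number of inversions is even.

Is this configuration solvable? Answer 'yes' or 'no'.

Inversions (pairs i<j in row-major order where tile[i] > tile[j] > 0): 11
11 is odd, so the puzzle is not solvable.

Answer: no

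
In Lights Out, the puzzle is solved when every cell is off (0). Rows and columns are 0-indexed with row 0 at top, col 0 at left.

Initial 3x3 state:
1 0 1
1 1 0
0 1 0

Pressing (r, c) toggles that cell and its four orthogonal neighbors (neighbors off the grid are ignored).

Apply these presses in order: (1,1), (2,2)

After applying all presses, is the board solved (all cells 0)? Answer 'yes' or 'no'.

Answer: no

Derivation:
After press 1 at (1,1):
1 1 1
0 0 1
0 0 0

After press 2 at (2,2):
1 1 1
0 0 0
0 1 1

Lights still on: 5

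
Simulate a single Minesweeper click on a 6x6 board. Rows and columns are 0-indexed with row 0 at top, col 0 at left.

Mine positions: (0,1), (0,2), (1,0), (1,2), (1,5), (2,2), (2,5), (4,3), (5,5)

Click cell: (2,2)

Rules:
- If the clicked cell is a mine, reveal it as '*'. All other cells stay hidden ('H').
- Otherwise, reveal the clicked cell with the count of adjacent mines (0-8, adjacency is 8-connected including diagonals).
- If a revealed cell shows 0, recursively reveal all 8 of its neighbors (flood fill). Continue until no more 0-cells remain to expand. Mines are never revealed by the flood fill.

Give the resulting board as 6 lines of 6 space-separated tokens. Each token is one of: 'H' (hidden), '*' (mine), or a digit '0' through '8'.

H H H H H H
H H H H H H
H H * H H H
H H H H H H
H H H H H H
H H H H H H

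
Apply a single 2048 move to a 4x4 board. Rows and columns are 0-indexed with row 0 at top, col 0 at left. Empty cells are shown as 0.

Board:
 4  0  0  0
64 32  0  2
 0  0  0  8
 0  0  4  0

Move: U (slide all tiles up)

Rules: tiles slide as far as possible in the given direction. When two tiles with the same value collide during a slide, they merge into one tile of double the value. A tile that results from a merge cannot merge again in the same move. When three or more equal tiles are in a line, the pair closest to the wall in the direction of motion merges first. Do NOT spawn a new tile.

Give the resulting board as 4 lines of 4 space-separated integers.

Slide up:
col 0: [4, 64, 0, 0] -> [4, 64, 0, 0]
col 1: [0, 32, 0, 0] -> [32, 0, 0, 0]
col 2: [0, 0, 0, 4] -> [4, 0, 0, 0]
col 3: [0, 2, 8, 0] -> [2, 8, 0, 0]

Answer:  4 32  4  2
64  0  0  8
 0  0  0  0
 0  0  0  0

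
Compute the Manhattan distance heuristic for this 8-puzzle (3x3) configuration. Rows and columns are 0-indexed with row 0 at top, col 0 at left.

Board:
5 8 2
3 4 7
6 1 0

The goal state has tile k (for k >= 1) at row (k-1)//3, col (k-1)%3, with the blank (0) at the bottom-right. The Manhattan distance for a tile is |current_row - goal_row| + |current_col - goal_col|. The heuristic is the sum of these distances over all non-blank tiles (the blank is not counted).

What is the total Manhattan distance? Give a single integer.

Tile 5: at (0,0), goal (1,1), distance |0-1|+|0-1| = 2
Tile 8: at (0,1), goal (2,1), distance |0-2|+|1-1| = 2
Tile 2: at (0,2), goal (0,1), distance |0-0|+|2-1| = 1
Tile 3: at (1,0), goal (0,2), distance |1-0|+|0-2| = 3
Tile 4: at (1,1), goal (1,0), distance |1-1|+|1-0| = 1
Tile 7: at (1,2), goal (2,0), distance |1-2|+|2-0| = 3
Tile 6: at (2,0), goal (1,2), distance |2-1|+|0-2| = 3
Tile 1: at (2,1), goal (0,0), distance |2-0|+|1-0| = 3
Sum: 2 + 2 + 1 + 3 + 1 + 3 + 3 + 3 = 18

Answer: 18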